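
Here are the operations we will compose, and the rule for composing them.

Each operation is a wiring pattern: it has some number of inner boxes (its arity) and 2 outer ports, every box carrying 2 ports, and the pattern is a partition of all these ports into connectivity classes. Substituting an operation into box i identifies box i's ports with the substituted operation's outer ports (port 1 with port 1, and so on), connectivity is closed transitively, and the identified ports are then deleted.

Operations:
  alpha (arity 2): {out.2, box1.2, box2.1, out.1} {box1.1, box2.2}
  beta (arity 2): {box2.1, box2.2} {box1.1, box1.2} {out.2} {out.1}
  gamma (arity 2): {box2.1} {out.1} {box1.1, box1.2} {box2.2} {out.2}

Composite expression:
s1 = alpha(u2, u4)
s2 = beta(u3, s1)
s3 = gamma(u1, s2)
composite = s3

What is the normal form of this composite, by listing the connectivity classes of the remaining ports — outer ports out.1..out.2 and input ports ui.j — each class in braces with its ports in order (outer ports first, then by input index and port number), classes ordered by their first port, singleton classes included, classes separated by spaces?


{out.1} {out.2} {u1.1, u1.2} {u2.1, u4.2} {u2.2, u4.1} {u3.1, u3.2}

After gluing at gamma, chains via deleted ports link the u-ports.
stage alpha: inputs (u2, u4), connectivity {out.1, out.2, u2.2, u4.1} {u2.1, u4.2}, out.j its boundary
stage beta: inputs (u3, u2, u4), connectivity {out.1} {out.2} {u2.1, u4.2} {u2.2, u4.1} {u3.1, u3.2}, out.j its boundary
stage gamma: inputs (u1, u3, u2, u4), connectivity {out.1} {out.2} {u1.1, u1.2} {u2.1, u4.2} {u2.2, u4.1} {u3.1, u3.2}, out.j its boundary


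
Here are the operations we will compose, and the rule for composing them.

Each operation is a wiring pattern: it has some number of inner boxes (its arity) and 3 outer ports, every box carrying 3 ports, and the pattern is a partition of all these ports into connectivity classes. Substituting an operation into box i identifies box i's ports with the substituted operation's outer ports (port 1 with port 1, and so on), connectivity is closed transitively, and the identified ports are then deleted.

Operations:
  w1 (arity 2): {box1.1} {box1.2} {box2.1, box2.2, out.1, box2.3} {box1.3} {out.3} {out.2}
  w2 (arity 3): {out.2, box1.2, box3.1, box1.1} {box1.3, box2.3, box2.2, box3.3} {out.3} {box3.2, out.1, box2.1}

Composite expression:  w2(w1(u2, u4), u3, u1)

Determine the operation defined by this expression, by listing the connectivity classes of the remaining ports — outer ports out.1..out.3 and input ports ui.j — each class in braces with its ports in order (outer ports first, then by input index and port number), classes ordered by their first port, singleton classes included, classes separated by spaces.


{out.1, u1.2, u3.1} {out.2, u1.1, u4.1, u4.2, u4.3} {out.3} {u1.3, u3.2, u3.3} {u2.1} {u2.2} {u2.3}

Reachability decides: close wires over w2-identified ports.
composing w1 on (u2, u4), with out.j its own outer ports: {out.1, u4.1, u4.2, u4.3} {out.2} {out.3} {u2.1} {u2.2} {u2.3}
composing w2 on (u2, u4, u3, u1), with out.j its own outer ports: {out.1, u1.2, u3.1} {out.2, u1.1, u4.1, u4.2, u4.3} {out.3} {u1.3, u3.2, u3.3} {u2.1} {u2.2} {u2.3}


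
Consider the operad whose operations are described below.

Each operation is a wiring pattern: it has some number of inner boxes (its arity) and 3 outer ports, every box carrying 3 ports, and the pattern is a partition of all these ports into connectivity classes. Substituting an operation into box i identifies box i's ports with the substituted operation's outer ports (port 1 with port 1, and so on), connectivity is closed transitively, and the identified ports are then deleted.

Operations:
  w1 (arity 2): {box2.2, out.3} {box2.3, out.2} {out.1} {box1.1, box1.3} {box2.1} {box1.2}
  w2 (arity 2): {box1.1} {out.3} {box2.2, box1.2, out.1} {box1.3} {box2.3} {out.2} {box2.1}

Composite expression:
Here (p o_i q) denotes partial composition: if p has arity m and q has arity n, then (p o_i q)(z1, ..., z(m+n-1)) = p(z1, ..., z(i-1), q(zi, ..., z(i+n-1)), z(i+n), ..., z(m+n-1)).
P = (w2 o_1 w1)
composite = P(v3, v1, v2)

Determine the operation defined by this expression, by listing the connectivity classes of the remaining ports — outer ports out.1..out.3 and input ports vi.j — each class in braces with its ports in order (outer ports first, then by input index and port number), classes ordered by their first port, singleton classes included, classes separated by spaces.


{out.1, v1.3, v2.2} {out.2} {out.3} {v1.1} {v1.2} {v2.1} {v2.3} {v3.1, v3.3} {v3.2}


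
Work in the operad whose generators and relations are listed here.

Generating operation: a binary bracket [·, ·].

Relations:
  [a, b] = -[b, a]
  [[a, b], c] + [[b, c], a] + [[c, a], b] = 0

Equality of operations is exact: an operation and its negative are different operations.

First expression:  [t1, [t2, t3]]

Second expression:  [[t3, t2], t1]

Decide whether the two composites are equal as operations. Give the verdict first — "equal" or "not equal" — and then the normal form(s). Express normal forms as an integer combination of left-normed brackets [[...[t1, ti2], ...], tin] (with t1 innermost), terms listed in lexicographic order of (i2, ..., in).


equal; the common form is [[t1, t2], t3] - [[t1, t3], t2]

In normal form, the first expression is [[t1, t2], t3] - [[t1, t3], t2]
In normal form, the second expression is [[t1, t2], t3] - [[t1, t3], t2]
The normal forms match — equal.


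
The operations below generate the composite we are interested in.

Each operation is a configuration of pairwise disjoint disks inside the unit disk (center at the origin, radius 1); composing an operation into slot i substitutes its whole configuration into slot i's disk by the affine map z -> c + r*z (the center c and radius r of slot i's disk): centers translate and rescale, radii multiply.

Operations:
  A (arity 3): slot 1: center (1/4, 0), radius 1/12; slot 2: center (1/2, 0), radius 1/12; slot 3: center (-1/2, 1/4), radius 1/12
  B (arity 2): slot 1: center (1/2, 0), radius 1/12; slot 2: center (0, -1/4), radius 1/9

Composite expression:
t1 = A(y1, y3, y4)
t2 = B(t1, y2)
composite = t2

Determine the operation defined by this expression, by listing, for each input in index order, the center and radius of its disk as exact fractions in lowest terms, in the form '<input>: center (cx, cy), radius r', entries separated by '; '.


y1: center (25/48, 0), radius 1/144; y2: center (0, -1/4), radius 1/9; y3: center (13/24, 0), radius 1/144; y4: center (11/24, 1/48), radius 1/144


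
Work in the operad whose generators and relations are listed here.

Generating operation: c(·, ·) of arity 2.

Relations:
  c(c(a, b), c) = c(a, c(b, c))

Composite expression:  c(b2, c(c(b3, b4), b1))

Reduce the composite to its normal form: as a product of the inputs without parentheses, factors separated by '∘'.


The c-tree's shape is irrelevant; the b-reading-order decides.
c(b3, b4) collapses to b3 ∘ b4
c(c(b3, b4), b1) collapses to b3 ∘ b4 ∘ b1
c(b2, c(c(b3, b4), b1)) collapses to b2 ∘ b3 ∘ b4 ∘ b1

b2 ∘ b3 ∘ b4 ∘ b1


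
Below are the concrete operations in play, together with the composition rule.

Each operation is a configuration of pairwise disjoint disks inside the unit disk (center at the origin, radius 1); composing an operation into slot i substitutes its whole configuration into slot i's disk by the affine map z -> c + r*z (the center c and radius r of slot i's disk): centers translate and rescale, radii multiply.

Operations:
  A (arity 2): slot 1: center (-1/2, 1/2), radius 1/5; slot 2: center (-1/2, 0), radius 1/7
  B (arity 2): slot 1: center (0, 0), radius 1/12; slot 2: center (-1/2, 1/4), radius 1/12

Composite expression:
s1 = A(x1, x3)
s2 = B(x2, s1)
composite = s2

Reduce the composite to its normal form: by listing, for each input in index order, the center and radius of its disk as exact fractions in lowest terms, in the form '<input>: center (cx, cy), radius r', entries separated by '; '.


x1: center (-13/24, 7/24), radius 1/60; x2: center (0, 0), radius 1/12; x3: center (-13/24, 1/4), radius 1/84

Affine substitution under B: radii multiply and x-centers shift.
x2: after 1 affine step, its disk has center (0, 0), radius 1/12
x1: after 2 affine steps, its disk has center (-13/24, 7/24), radius 1/60
x3: after 2 affine steps, its disk has center (-13/24, 1/4), radius 1/84


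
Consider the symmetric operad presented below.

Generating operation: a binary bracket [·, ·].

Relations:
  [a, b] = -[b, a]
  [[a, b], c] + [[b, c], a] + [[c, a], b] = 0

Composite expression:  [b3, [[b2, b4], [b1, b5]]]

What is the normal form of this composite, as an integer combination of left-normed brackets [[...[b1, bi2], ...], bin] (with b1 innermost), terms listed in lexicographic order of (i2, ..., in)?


[[[[b1, b5], b2], b4], b3] - [[[[b1, b5], b4], b2], b3]

Antisymmetry and Jacobi reduce to b1-anchored left-normed brackets.
Composite bracket: [b3, [[b2, b4], [b1, b5]]]
The bracket unfolds into 16 signed words via [a, b] = ab - ba (2^4 = 16).
The b1-initial words carry the normal form:
  the word b1b5b2b4b3 carries sign +1 and contributes +[[[[b1, b5], b2], b4], b3]
  the word b1b5b4b2b3 carries sign -1 and contributes -[[[[b1, b5], b4], b2], b3]


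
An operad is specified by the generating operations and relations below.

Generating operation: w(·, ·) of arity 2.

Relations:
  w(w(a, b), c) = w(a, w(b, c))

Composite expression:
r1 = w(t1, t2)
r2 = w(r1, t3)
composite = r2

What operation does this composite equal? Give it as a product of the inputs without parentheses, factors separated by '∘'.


t1 ∘ t2 ∘ t3

Key point: w is associative — brackets drop, the t-order remains.
w(t1, t2) flattens to t1 ∘ t2
w(w(t1, t2), t3) flattens to t1 ∘ t2 ∘ t3


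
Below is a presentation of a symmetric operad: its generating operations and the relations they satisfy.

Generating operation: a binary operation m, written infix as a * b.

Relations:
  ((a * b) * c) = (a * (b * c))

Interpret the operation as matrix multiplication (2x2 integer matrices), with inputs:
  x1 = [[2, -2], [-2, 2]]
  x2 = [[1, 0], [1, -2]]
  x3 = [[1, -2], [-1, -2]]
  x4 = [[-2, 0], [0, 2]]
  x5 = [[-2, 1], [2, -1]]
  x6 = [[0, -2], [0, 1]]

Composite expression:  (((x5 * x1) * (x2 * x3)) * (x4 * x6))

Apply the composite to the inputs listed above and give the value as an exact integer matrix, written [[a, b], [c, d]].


(x5 * x1) = [[-6, 6], [6, -6]]
(x2 * x3) = [[1, -2], [3, 2]]
((x5 * x1) * (x2 * x3)) = [[12, 24], [-12, -24]]
(x4 * x6) = [[0, 4], [0, 2]]
(((x5 * x1) * (x2 * x3)) * (x4 * x6)) = [[0, 96], [0, -96]]

[[0, 96], [0, -96]]


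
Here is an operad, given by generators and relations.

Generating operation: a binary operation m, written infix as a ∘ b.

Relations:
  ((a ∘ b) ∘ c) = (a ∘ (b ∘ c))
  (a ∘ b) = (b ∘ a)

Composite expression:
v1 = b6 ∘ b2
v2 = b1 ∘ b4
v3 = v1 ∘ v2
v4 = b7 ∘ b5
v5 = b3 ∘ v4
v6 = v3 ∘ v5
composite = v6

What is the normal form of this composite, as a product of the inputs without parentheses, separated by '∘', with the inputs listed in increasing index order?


b1 ∘ b2 ∘ b3 ∘ b4 ∘ b5 ∘ b6 ∘ b7

Reordering under m is free, so list the b-inputs canonically.
(b6 ∘ b2) collapses to b6 ∘ b2
(b1 ∘ b4) collapses to b1 ∘ b4
((b6 ∘ b2) ∘ (b1 ∘ b4)) collapses to b6 ∘ b2 ∘ b1 ∘ b4
(b7 ∘ b5) collapses to b7 ∘ b5
(b3 ∘ (b7 ∘ b5)) collapses to b3 ∘ b7 ∘ b5
(((b6 ∘ b2) ∘ (b1 ∘ b4)) ∘ (b3 ∘ (b7 ∘ b5))) collapses to b6 ∘ b2 ∘ b1 ∘ b4 ∘ b3 ∘ b7 ∘ b5
sorting the factors by input index: b1 ∘ b2 ∘ b3 ∘ b4 ∘ b5 ∘ b6 ∘ b7


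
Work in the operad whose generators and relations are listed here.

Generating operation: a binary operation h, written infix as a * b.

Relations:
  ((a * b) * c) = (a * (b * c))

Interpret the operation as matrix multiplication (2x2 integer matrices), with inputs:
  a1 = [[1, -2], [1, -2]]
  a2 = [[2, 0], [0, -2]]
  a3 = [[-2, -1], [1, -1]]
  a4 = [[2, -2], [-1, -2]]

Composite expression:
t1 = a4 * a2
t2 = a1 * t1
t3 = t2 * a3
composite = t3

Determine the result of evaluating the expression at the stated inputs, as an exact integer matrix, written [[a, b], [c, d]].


(a4 * a2) = [[4, 4], [-2, 4]]
(a1 * (a4 * a2)) = [[8, -4], [8, -4]]
((a1 * (a4 * a2)) * a3) = [[-20, -4], [-20, -4]]

[[-20, -4], [-20, -4]]


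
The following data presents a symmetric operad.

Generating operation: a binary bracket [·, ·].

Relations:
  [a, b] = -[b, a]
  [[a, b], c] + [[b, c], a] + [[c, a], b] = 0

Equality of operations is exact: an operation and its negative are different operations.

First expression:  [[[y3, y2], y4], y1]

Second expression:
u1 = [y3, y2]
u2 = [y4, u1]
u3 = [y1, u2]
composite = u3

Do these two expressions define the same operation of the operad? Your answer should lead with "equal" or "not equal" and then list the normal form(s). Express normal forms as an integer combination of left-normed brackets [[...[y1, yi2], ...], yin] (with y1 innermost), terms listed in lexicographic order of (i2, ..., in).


The first expression reduces to [[[y1, y2], y3], y4] - [[[y1, y3], y2], y4] - [[[y1, y4], y2], y3] + [[[y1, y4], y3], y2]
The second expression reduces to [[[y1, y2], y3], y4] - [[[y1, y3], y2], y4] - [[[y1, y4], y2], y3] + [[[y1, y4], y3], y2]
Same normal form: equal.

equal: each reduces to [[[y1, y2], y3], y4] - [[[y1, y3], y2], y4] - [[[y1, y4], y2], y3] + [[[y1, y4], y3], y2]


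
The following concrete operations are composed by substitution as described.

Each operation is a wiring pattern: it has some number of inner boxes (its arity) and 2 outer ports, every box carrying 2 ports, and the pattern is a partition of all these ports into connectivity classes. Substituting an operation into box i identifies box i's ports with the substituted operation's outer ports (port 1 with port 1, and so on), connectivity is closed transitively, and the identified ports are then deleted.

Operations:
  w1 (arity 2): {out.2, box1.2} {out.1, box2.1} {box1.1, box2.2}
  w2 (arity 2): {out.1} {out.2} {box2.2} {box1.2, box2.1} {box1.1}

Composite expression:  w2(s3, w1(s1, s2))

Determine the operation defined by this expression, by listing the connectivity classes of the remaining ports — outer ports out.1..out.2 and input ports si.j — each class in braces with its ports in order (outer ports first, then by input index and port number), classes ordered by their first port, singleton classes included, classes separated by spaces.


{out.1} {out.2} {s1.1, s2.2} {s1.2} {s2.1, s3.2} {s3.1}

Reachability decides: close wires over w2-identified ports.
after w1, the pattern on (s1, s2) reads {out.1, s2.1} {out.2, s1.2} {s1.1, s2.2} (out.j = its outer ports)
after w2, the pattern on (s3, s1, s2) reads {out.1} {out.2} {s1.1, s2.2} {s1.2} {s2.1, s3.2} {s3.1} (out.j = its outer ports)


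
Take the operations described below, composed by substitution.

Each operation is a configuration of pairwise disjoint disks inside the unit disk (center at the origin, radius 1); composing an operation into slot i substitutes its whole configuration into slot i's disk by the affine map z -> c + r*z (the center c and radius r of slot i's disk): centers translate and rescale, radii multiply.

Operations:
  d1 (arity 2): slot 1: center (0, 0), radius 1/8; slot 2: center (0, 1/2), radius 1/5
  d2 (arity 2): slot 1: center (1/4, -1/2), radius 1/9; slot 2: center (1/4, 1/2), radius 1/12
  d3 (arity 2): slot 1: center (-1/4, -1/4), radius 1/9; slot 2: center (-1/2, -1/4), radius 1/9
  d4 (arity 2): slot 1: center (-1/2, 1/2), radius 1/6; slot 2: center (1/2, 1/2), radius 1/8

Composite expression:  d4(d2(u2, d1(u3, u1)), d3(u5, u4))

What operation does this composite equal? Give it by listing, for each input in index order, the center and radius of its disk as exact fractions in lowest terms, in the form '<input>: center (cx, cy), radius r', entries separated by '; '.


u1: center (-11/24, 85/144), radius 1/360; u2: center (-11/24, 5/12), radius 1/54; u3: center (-11/24, 7/12), radius 1/576; u4: center (7/16, 15/32), radius 1/72; u5: center (15/32, 15/32), radius 1/72

Affine substitution under d4: radii multiply and u-centers shift.
input u2: composing its 2 substitution steps yields center (-11/24, 5/12), radius 1/54
input u3: composing its 3 substitution steps yields center (-11/24, 7/12), radius 1/576
input u1: composing its 3 substitution steps yields center (-11/24, 85/144), radius 1/360
input u5: composing its 2 substitution steps yields center (15/32, 15/32), radius 1/72
input u4: composing its 2 substitution steps yields center (7/16, 15/32), radius 1/72


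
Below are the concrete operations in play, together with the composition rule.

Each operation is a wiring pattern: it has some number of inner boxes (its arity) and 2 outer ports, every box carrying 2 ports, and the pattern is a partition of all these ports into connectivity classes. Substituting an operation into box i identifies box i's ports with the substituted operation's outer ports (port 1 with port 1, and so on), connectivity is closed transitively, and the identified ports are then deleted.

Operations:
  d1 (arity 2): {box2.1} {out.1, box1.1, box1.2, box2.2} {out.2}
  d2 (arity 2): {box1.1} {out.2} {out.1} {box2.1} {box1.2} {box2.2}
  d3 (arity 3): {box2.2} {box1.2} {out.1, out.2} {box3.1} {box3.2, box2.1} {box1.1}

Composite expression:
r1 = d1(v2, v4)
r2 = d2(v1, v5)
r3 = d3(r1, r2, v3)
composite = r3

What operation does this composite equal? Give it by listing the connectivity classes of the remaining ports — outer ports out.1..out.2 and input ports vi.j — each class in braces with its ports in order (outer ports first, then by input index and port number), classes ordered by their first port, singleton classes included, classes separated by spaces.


{out.1, out.2} {v1.1} {v1.2} {v2.1, v2.2, v4.2} {v3.1} {v3.2} {v4.1} {v5.1} {v5.2}


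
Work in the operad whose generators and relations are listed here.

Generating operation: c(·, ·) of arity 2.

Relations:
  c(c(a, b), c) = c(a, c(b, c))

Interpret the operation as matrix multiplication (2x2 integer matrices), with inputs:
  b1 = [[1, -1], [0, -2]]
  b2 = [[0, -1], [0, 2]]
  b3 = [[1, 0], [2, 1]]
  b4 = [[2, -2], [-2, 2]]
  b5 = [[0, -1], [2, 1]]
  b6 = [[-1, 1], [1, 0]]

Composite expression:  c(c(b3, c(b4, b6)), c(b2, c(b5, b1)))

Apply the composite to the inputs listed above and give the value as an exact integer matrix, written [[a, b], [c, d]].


[[16, -32], [16, -32]]

c(b4, b6) = [[-4, 2], [4, -2]]
c(b3, c(b4, b6)) = [[-4, 2], [-4, 2]]
c(b5, b1) = [[0, 2], [2, -4]]
c(b2, c(b5, b1)) = [[-2, 4], [4, -8]]
c(c(b3, c(b4, b6)), c(b2, c(b5, b1))) = [[16, -32], [16, -32]]


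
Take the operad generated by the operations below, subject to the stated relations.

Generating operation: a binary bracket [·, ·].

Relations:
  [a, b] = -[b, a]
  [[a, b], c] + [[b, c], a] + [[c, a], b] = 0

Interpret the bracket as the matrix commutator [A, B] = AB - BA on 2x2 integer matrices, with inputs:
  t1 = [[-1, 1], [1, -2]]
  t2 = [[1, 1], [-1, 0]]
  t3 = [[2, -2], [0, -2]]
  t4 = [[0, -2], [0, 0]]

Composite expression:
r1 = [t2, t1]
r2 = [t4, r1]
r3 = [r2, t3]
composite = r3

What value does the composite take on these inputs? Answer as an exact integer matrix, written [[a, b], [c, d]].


[[0, -48], [0, 0]]

[t2, t1] = [[2, 0], [-2, -2]]
[t4, [t2, t1]] = [[4, 8], [0, -4]]
[[t4, [t2, t1]], t3] = [[0, -48], [0, 0]]


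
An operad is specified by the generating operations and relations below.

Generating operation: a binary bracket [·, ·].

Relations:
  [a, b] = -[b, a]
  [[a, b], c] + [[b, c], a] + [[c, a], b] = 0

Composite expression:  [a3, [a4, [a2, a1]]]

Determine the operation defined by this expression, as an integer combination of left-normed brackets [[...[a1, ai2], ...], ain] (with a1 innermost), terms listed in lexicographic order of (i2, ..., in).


Expand each bracket as ab - ba; the a1-initial words give the coefficients.
Composite bracket: [a3, [a4, [a2, a1]]]
The bracket unfolds into 8 signed words via [a, b] = ab - ba (2^3 = 8).
Collect the words opening with a1:
  from a1a2a4a3, sign -1: term -[[[a1, a2], a4], a3]

-[[[a1, a2], a4], a3]


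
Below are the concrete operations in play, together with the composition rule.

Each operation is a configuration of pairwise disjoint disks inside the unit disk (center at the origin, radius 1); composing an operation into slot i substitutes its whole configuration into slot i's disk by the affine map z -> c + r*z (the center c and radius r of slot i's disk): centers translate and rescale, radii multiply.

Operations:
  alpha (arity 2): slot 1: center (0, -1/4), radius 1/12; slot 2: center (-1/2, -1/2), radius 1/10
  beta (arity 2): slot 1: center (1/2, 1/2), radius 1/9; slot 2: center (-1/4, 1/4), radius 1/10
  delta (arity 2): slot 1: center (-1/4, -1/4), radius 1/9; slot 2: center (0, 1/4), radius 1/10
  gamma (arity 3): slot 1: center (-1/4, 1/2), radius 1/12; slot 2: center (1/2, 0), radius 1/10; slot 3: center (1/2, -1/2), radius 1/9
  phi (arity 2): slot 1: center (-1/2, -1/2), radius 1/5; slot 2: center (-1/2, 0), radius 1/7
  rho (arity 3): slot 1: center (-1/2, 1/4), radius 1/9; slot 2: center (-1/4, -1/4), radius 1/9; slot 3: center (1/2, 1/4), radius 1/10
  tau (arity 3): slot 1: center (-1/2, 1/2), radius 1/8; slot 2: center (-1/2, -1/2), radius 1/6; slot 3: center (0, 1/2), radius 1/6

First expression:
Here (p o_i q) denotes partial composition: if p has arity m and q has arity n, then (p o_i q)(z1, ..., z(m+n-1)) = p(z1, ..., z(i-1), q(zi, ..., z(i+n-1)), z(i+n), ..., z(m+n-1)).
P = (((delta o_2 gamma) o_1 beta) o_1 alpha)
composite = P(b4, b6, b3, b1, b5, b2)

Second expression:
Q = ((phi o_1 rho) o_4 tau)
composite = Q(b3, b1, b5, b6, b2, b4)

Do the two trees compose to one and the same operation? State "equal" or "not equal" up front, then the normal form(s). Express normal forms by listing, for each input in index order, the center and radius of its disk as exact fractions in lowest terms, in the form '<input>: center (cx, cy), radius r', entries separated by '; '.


Reducing the first expression gives b1: center (-1/40, 3/10), radius 1/120; b2: center (1/20, 1/5), radius 1/90; b3: center (-5/18, -2/9), radius 1/90; b4: center (-7/36, -16/81), radius 1/972; b5: center (1/20, 1/4), radius 1/100; b6: center (-65/324, -65/324), radius 1/810
Reducing the second expression gives b1: center (-11/20, -11/20), radius 1/45; b2: center (-4/7, -1/14), radius 1/42; b3: center (-3/5, -9/20), radius 1/45; b4: center (-1/2, 1/14), radius 1/42; b5: center (-2/5, -9/20), radius 1/50; b6: center (-4/7, 1/14), radius 1/56
No match — not equal.

not equal; first: b1: center (-1/40, 3/10), radius 1/120; b2: center (1/20, 1/5), radius 1/90; b3: center (-5/18, -2/9), radius 1/90; b4: center (-7/36, -16/81), radius 1/972; b5: center (1/20, 1/4), radius 1/100; b6: center (-65/324, -65/324), radius 1/810; second: b1: center (-11/20, -11/20), radius 1/45; b2: center (-4/7, -1/14), radius 1/42; b3: center (-3/5, -9/20), radius 1/45; b4: center (-1/2, 1/14), radius 1/42; b5: center (-2/5, -9/20), radius 1/50; b6: center (-4/7, 1/14), radius 1/56


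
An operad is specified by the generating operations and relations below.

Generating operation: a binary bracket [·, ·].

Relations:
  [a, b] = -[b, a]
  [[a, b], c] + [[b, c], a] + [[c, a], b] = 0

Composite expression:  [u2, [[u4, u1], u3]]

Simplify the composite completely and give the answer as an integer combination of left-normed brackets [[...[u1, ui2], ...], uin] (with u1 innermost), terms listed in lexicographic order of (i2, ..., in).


[[[u1, u4], u3], u2]

In the tensor algebra, words opening u1 carry the u1-anchored form.
Composite bracket: [u2, [[u4, u1], u3]]
Applying ab - ba throughout gives 8 signed words (2^3 = 8).
The u1-initial words carry the normal form:
  u1u4u3u2 appears with sign +1, giving the term +[[[u1, u4], u3], u2]


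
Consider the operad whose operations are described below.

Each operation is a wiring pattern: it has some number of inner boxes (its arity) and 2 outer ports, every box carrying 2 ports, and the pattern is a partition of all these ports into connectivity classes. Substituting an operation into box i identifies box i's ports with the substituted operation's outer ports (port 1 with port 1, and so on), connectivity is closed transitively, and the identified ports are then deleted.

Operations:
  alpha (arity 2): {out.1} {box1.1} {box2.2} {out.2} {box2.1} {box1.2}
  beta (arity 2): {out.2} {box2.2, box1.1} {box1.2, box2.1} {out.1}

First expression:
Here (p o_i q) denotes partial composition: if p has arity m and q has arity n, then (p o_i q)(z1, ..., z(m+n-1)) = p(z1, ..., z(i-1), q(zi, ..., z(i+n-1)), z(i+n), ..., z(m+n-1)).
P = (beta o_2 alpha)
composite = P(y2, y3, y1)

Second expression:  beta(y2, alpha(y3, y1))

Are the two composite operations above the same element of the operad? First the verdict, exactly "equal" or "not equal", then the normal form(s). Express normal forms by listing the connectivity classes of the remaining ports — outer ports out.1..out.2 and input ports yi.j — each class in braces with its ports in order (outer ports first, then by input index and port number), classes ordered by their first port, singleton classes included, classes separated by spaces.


equal: each reduces to {out.1} {out.2} {y1.1} {y1.2} {y2.1} {y2.2} {y3.1} {y3.2}

Normal form of the first expression: {out.1} {out.2} {y1.1} {y1.2} {y2.1} {y2.2} {y3.1} {y3.2}
Normal form of the second expression: {out.1} {out.2} {y1.1} {y1.2} {y2.1} {y2.2} {y3.1} {y3.2}
Same normal form: equal.


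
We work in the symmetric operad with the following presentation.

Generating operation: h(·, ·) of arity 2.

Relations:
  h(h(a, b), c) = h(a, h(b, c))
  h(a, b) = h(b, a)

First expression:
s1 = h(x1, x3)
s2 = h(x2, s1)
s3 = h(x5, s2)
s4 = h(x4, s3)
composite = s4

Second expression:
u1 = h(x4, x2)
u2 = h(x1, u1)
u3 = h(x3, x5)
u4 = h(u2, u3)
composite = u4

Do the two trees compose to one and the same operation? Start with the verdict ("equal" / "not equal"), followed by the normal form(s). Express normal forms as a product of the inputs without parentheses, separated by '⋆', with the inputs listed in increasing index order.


Reducing the first expression gives x1 ⋆ x2 ⋆ x3 ⋆ x4 ⋆ x5
Reducing the second expression gives x1 ⋆ x2 ⋆ x3 ⋆ x4 ⋆ x5
One common form — equal.

equal: each reduces to x1 ⋆ x2 ⋆ x3 ⋆ x4 ⋆ x5


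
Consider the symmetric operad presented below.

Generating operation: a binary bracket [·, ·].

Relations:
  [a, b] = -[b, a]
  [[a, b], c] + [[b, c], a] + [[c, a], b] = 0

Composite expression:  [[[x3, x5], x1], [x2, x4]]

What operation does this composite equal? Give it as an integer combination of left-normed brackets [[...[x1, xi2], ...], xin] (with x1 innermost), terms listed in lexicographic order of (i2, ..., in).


In the tensor algebra, words opening x1 carry the x1-anchored form.
Composite bracket: [[[x3, x5], x1], [x2, x4]]
Full expansion: 16 signed words from ab - ba (2^4 = 16).
Coefficients come from the x1-initial words:
  from x1x3x5x2x4, sign -1: term -[[[[x1, x3], x5], x2], x4]
  from x1x3x5x4x2, sign +1: term +[[[[x1, x3], x5], x4], x2]
  from x1x5x3x2x4, sign +1: term +[[[[x1, x5], x3], x2], x4]
  from x1x5x3x4x2, sign -1: term -[[[[x1, x5], x3], x4], x2]

-[[[[x1, x3], x5], x2], x4] + [[[[x1, x3], x5], x4], x2] + [[[[x1, x5], x3], x2], x4] - [[[[x1, x5], x3], x4], x2]


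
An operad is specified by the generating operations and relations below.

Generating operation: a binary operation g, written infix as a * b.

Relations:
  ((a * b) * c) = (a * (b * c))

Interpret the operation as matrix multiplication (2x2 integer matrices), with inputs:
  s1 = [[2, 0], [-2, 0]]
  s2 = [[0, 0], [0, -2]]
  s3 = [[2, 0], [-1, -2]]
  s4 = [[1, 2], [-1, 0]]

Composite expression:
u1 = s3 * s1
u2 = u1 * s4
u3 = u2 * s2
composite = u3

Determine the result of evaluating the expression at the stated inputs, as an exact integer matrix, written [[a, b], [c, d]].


(s3 * s1) = [[4, 0], [2, 0]]
((s3 * s1) * s4) = [[4, 8], [2, 4]]
(((s3 * s1) * s4) * s2) = [[0, -16], [0, -8]]

[[0, -16], [0, -8]]


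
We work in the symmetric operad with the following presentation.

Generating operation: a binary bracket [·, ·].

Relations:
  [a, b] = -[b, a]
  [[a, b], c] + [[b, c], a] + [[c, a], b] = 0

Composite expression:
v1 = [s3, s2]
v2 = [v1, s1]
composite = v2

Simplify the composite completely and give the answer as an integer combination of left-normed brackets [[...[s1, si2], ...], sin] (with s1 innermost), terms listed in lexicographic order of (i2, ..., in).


[[s1, s2], s3] - [[s1, s3], s2]

Antisymmetry and Jacobi reduce to s1-anchored left-normed brackets.
Composite bracket: [[s3, s2], s1]
Full expansion: 4 signed words from ab - ba (2^2 = 4).
Words beginning with s1 determine it all:
  word s1s2s3 has sign +1, contributing +[[s1, s2], s3]
  word s1s3s2 has sign -1, contributing -[[s1, s3], s2]


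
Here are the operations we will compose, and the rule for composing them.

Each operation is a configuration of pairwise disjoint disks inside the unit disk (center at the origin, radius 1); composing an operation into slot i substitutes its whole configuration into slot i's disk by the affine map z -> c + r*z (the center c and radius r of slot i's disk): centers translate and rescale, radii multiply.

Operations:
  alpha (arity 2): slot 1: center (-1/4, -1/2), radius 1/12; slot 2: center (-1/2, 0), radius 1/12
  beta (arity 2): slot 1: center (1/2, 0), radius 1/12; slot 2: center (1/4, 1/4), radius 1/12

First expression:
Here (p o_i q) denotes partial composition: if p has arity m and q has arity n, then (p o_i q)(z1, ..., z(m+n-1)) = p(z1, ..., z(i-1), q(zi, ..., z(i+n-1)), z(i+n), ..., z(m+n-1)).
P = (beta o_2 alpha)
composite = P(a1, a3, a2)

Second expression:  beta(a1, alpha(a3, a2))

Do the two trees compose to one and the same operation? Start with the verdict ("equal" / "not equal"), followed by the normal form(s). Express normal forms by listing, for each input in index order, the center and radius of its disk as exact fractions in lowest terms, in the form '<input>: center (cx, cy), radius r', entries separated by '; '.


equal; the common form is a1: center (1/2, 0), radius 1/12; a2: center (5/24, 1/4), radius 1/144; a3: center (11/48, 5/24), radius 1/144

The first composite normalizes to a1: center (1/2, 0), radius 1/12; a2: center (5/24, 1/4), radius 1/144; a3: center (11/48, 5/24), radius 1/144
The second composite normalizes to a1: center (1/2, 0), radius 1/12; a2: center (5/24, 1/4), radius 1/144; a3: center (11/48, 5/24), radius 1/144
Same normal form: equal.


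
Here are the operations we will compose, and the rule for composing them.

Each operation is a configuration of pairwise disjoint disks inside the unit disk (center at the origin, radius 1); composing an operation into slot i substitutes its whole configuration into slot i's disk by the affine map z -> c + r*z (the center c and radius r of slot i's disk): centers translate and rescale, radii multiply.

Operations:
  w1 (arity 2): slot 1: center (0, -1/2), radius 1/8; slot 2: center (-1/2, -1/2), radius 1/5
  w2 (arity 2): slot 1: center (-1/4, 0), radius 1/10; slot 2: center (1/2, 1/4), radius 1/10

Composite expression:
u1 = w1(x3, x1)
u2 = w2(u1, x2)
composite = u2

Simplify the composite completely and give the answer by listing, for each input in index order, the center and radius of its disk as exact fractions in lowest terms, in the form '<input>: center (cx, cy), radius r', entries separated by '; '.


x1: center (-3/10, -1/20), radius 1/50; x2: center (1/2, 1/4), radius 1/10; x3: center (-1/4, -1/20), radius 1/80


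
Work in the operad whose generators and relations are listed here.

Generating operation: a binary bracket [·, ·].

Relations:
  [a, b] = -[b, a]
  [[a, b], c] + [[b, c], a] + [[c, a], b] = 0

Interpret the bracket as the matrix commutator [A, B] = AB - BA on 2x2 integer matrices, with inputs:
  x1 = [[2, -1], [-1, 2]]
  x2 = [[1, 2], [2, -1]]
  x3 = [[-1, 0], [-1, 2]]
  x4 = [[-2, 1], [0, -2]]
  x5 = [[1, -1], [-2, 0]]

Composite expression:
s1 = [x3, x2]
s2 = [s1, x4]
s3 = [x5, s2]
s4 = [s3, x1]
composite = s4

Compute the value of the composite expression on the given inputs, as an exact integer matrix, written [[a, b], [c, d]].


[[20, -16], [16, -20]]

[x3, x2] = [[2, -6], [4, -2]]
[[x3, x2], x4] = [[-4, 4], [0, 4]]
[x5, [[x3, x2], x4]] = [[8, -4], [16, -8]]
[[x5, [[x3, x2], x4]], x1] = [[20, -16], [16, -20]]


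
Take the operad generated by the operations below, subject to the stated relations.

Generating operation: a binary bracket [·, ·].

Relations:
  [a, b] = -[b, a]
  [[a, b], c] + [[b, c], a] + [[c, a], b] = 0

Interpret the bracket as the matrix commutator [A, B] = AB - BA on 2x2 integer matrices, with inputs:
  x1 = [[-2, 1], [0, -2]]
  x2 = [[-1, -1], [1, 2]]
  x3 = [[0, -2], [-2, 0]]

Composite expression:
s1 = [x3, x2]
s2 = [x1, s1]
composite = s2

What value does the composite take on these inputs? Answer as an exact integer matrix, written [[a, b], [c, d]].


[x3, x2] = [[-4, -6], [6, 4]]
[x1, [x3, x2]] = [[6, 8], [0, -6]]

[[6, 8], [0, -6]]


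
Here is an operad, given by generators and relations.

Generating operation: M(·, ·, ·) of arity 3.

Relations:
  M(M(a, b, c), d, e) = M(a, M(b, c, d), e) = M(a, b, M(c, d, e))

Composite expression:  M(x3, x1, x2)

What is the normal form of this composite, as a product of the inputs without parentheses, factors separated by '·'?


x3 · x1 · x2

Key point: M is associative — brackets drop, the x-order remains.
M(x3, x1, x2) linearizes to x3 · x1 · x2


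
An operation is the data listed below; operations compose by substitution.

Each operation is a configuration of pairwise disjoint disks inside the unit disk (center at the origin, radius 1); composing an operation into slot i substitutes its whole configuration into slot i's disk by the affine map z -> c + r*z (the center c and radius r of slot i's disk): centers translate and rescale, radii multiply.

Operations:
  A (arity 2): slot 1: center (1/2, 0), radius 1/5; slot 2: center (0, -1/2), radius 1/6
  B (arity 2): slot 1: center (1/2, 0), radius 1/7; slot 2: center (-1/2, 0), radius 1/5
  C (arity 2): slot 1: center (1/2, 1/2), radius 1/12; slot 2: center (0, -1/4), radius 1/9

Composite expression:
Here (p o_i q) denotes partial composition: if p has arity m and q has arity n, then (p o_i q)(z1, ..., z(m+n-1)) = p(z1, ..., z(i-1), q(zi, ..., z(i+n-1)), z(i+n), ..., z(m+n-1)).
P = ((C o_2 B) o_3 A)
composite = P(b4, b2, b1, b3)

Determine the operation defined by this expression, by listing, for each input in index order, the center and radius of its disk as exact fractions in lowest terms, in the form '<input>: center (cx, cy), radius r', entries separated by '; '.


b1: center (-2/45, -1/4), radius 1/225; b2: center (1/18, -1/4), radius 1/63; b3: center (-1/18, -47/180), radius 1/270; b4: center (1/2, 1/2), radius 1/12

Affine substitution under C: radii multiply and b-centers shift.
input b4: applying the 1 nested substitution gives center (1/2, 1/2), radius 1/12
input b2: applying the 2 nested substitutions gives center (1/18, -1/4), radius 1/63
input b1: applying the 3 nested substitutions gives center (-2/45, -1/4), radius 1/225
input b3: applying the 3 nested substitutions gives center (-1/18, -47/180), radius 1/270


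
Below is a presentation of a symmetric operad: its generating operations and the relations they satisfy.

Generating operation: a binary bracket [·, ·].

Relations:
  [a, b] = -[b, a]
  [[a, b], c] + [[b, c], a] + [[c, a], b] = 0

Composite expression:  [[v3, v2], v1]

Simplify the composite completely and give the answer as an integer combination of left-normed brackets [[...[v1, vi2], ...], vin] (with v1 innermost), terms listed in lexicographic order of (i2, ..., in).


[[v1, v2], v3] - [[v1, v3], v2]

Left-normed coefficients sit on the v1-initial expansion words.
Composite bracket: [[v3, v2], v1]
Under [a, b] = ab - ba we get 4 signed associative words (2^2 = 4).
Words beginning with v1 determine it all:
  v1v2v3 (sign +1) contributes +[[v1, v2], v3]
  v1v3v2 (sign -1) contributes -[[v1, v3], v2]


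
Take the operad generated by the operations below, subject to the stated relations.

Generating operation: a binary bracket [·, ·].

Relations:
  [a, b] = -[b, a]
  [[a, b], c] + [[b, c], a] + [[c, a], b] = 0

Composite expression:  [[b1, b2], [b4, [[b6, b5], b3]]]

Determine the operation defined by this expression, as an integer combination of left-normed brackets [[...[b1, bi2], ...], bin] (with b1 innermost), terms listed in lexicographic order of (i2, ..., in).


-[[[[[b1, b2], b3], b5], b6], b4] + [[[[[b1, b2], b3], b6], b5], b4] + [[[[[b1, b2], b4], b3], b5], b6] - [[[[[b1, b2], b4], b3], b6], b5] - [[[[[b1, b2], b4], b5], b6], b3] + [[[[[b1, b2], b4], b6], b5], b3] + [[[[[b1, b2], b5], b6], b3], b4] - [[[[[b1, b2], b6], b5], b3], b4]

Skip Jacobi rewriting: expand, keep b1-initial words, read off terms.
Composite bracket: [[b1, b2], [b4, [[b6, b5], b3]]]
Applying ab - ba throughout gives 32 signed words (2^5 = 32).
Only words starting with b1 matter:
  the word b1b2b3b5b6b4 carries sign -1 and contributes -[[[[[b1, b2], b3], b5], b6], b4]
  the word b1b2b3b6b5b4 carries sign +1 and contributes +[[[[[b1, b2], b3], b6], b5], b4]
  the word b1b2b4b3b5b6 carries sign +1 and contributes +[[[[[b1, b2], b4], b3], b5], b6]
  the word b1b2b4b3b6b5 carries sign -1 and contributes -[[[[[b1, b2], b4], b3], b6], b5]
  the word b1b2b4b5b6b3 carries sign -1 and contributes -[[[[[b1, b2], b4], b5], b6], b3]
  the word b1b2b4b6b5b3 carries sign +1 and contributes +[[[[[b1, b2], b4], b6], b5], b3]
  the word b1b2b5b6b3b4 carries sign +1 and contributes +[[[[[b1, b2], b5], b6], b3], b4]
  the word b1b2b6b5b3b4 carries sign -1 and contributes -[[[[[b1, b2], b6], b5], b3], b4]


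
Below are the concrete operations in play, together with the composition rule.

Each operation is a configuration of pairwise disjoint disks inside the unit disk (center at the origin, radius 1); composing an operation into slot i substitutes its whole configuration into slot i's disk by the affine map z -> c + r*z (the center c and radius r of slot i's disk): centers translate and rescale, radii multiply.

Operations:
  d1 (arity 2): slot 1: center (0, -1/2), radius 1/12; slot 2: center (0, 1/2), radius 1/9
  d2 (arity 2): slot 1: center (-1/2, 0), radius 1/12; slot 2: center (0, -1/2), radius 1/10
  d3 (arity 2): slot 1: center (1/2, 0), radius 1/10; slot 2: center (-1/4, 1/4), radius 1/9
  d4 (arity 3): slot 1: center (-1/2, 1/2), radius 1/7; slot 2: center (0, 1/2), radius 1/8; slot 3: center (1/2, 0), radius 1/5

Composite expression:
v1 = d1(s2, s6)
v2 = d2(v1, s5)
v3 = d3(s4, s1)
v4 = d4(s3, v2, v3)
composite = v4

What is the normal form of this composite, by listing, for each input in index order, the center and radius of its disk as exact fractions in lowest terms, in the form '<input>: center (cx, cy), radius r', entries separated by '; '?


s1: center (9/20, 1/20), radius 1/45; s2: center (-1/16, 95/192), radius 1/1152; s3: center (-1/2, 1/2), radius 1/7; s4: center (3/5, 0), radius 1/50; s5: center (0, 7/16), radius 1/80; s6: center (-1/16, 97/192), radius 1/864

Nesting under d4 composes maps z -> c + r*z down each s-path.
input s3: composing its 1 substitution step yields center (-1/2, 1/2), radius 1/7
input s2: composing its 3 substitution steps yields center (-1/16, 95/192), radius 1/1152
input s6: composing its 3 substitution steps yields center (-1/16, 97/192), radius 1/864
input s5: composing its 2 substitution steps yields center (0, 7/16), radius 1/80
input s4: composing its 2 substitution steps yields center (3/5, 0), radius 1/50
input s1: composing its 2 substitution steps yields center (9/20, 1/20), radius 1/45


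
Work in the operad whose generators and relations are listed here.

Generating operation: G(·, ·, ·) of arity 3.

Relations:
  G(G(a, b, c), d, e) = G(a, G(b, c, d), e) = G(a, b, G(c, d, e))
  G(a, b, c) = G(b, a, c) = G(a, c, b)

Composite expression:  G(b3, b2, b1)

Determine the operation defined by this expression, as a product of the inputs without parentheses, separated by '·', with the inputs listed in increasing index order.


b1 · b2 · b3

Key point: G commutes, so take the b-inputs in any fixed order.
G(b3, b2, b1) reduces to b3 · b2 · b1
rearranged into index order: b1 · b2 · b3
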